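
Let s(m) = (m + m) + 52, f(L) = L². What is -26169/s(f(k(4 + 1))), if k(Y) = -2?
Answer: -8723/20 ≈ -436.15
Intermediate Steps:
s(m) = 52 + 2*m (s(m) = 2*m + 52 = 52 + 2*m)
-26169/s(f(k(4 + 1))) = -26169/(52 + 2*(-2)²) = -26169/(52 + 2*4) = -26169/(52 + 8) = -26169/60 = -26169*1/60 = -8723/20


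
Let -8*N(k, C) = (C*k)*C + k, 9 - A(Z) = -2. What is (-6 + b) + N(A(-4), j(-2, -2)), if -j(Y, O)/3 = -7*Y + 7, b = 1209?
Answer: -17023/4 ≈ -4255.8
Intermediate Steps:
A(Z) = 11 (A(Z) = 9 - 1*(-2) = 9 + 2 = 11)
j(Y, O) = -21 + 21*Y (j(Y, O) = -3*(-7*Y + 7) = -3*(7 - 7*Y) = -21 + 21*Y)
N(k, C) = -k/8 - k*C**2/8 (N(k, C) = -((C*k)*C + k)/8 = -(k*C**2 + k)/8 = -(k + k*C**2)/8 = -k/8 - k*C**2/8)
(-6 + b) + N(A(-4), j(-2, -2)) = (-6 + 1209) - 1/8*11*(1 + (-21 + 21*(-2))**2) = 1203 - 1/8*11*(1 + (-21 - 42)**2) = 1203 - 1/8*11*(1 + (-63)**2) = 1203 - 1/8*11*(1 + 3969) = 1203 - 1/8*11*3970 = 1203 - 21835/4 = -17023/4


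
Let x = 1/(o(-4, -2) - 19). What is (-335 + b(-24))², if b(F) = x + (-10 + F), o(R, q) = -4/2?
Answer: 60062500/441 ≈ 1.3620e+5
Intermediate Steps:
o(R, q) = -2 (o(R, q) = -4*½ = -2)
x = -1/21 (x = 1/(-2 - 19) = 1/(-21) = -1/21 ≈ -0.047619)
b(F) = -211/21 + F (b(F) = -1/21 + (-10 + F) = -211/21 + F)
(-335 + b(-24))² = (-335 + (-211/21 - 24))² = (-335 - 715/21)² = (-7750/21)² = 60062500/441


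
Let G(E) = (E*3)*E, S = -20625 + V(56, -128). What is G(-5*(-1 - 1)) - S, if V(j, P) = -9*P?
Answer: 19773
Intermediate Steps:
S = -19473 (S = -20625 - 9*(-128) = -20625 + 1152 = -19473)
G(E) = 3*E**2 (G(E) = (3*E)*E = 3*E**2)
G(-5*(-1 - 1)) - S = 3*(-5*(-1 - 1))**2 - 1*(-19473) = 3*(-5*(-2))**2 + 19473 = 3*10**2 + 19473 = 3*100 + 19473 = 300 + 19473 = 19773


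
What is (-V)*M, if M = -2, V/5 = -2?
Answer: -20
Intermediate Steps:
V = -10 (V = 5*(-2) = -10)
(-V)*M = -1*(-10)*(-2) = 10*(-2) = -20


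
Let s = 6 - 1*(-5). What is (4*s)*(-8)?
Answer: -352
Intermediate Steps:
s = 11 (s = 6 + 5 = 11)
(4*s)*(-8) = (4*11)*(-8) = 44*(-8) = -352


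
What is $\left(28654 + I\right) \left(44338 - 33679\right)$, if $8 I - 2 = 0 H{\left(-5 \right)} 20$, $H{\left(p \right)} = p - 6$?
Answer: $\frac{1221702603}{4} \approx 3.0543 \cdot 10^{8}$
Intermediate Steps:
$H{\left(p \right)} = -6 + p$ ($H{\left(p \right)} = p - 6 = -6 + p$)
$I = \frac{1}{4}$ ($I = \frac{1}{4} + \frac{0 \left(-6 - 5\right) 20}{8} = \frac{1}{4} + \frac{0 \left(-11\right) 20}{8} = \frac{1}{4} + \frac{0 \cdot 20}{8} = \frac{1}{4} + \frac{1}{8} \cdot 0 = \frac{1}{4} + 0 = \frac{1}{4} \approx 0.25$)
$\left(28654 + I\right) \left(44338 - 33679\right) = \left(28654 + \frac{1}{4}\right) \left(44338 - 33679\right) = \frac{114617}{4} \cdot 10659 = \frac{1221702603}{4}$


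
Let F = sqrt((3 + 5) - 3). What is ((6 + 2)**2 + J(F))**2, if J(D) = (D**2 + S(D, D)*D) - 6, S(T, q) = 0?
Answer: 3969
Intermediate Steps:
F = sqrt(5) (F = sqrt(8 - 3) = sqrt(5) ≈ 2.2361)
J(D) = -6 + D**2 (J(D) = (D**2 + 0*D) - 6 = (D**2 + 0) - 6 = D**2 - 6 = -6 + D**2)
((6 + 2)**2 + J(F))**2 = ((6 + 2)**2 + (-6 + (sqrt(5))**2))**2 = (8**2 + (-6 + 5))**2 = (64 - 1)**2 = 63**2 = 3969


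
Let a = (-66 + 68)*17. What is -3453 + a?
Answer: -3419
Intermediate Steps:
a = 34 (a = 2*17 = 34)
-3453 + a = -3453 + 34 = -3419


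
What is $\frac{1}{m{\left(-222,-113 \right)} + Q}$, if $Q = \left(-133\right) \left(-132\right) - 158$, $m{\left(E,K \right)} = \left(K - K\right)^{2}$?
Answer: $\frac{1}{17398} \approx 5.7478 \cdot 10^{-5}$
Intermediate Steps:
$m{\left(E,K \right)} = 0$ ($m{\left(E,K \right)} = 0^{2} = 0$)
$Q = 17398$ ($Q = 17556 - 158 = 17398$)
$\frac{1}{m{\left(-222,-113 \right)} + Q} = \frac{1}{0 + 17398} = \frac{1}{17398}$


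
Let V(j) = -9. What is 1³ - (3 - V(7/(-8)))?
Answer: -11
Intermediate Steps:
1³ - (3 - V(7/(-8))) = 1³ - (3 - 1*(-9)) = 1 - (3 + 9) = 1 - 1*12 = 1 - 12 = -11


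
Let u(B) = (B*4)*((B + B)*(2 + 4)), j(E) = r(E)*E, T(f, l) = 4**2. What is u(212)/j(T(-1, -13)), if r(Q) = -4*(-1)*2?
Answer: 16854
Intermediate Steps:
r(Q) = 8 (r(Q) = 4*2 = 8)
T(f, l) = 16
j(E) = 8*E
u(B) = 48*B**2 (u(B) = (4*B)*((2*B)*6) = (4*B)*(12*B) = 48*B**2)
u(212)/j(T(-1, -13)) = (48*212**2)/((8*16)) = (48*44944)/128 = 2157312*(1/128) = 16854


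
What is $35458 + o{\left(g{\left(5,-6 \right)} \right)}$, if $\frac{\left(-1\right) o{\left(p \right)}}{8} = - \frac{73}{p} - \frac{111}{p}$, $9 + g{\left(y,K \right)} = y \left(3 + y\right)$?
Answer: $\frac{1100670}{31} \approx 35506.0$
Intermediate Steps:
$g{\left(y,K \right)} = -9 + y \left(3 + y\right)$
$o{\left(p \right)} = \frac{1472}{p}$ ($o{\left(p \right)} = - 8 \left(- \frac{73}{p} - \frac{111}{p}\right) = - 8 \left(- \frac{184}{p}\right) = \frac{1472}{p}$)
$35458 + o{\left(g{\left(5,-6 \right)} \right)} = 35458 + \frac{1472}{-9 + 5^{2} + 3 \cdot 5} = 35458 + \frac{1472}{-9 + 25 + 15} = 35458 + \frac{1472}{31} = \frac{1100670}{31}$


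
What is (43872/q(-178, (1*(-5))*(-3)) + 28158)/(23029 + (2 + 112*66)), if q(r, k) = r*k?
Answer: 12522998/13538235 ≈ 0.92501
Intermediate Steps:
q(r, k) = k*r
(43872/q(-178, (1*(-5))*(-3)) + 28158)/(23029 + (2 + 112*66)) = (43872/((((1*(-5))*(-3))*(-178))) + 28158)/(23029 + (2 + 112*66)) = (43872/((-5*(-3)*(-178))) + 28158)/(23029 + (2 + 7392)) = (43872/((15*(-178))) + 28158)/(23029 + 7394) = (43872/(-2670) + 28158)/30423 = (43872*(-1/2670) + 28158)*(1/30423) = (-7312/445 + 28158)*(1/30423) = (12522998/445)*(1/30423) = 12522998/13538235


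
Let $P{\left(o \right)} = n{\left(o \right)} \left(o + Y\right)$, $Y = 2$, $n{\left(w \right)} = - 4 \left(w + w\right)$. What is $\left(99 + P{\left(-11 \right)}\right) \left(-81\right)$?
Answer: $56133$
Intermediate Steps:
$n{\left(w \right)} = - 8 w$ ($n{\left(w \right)} = - 4 \cdot 2 w = - 8 w$)
$P{\left(o \right)} = - 8 o \left(2 + o\right)$ ($P{\left(o \right)} = - 8 o \left(o + 2\right) = - 8 o \left(2 + o\right)$)
$\left(99 + P{\left(-11 \right)}\right) \left(-81\right) = \left(99 - - 88 \left(2 - 11\right)\right) \left(-81\right) = \left(99 - \left(-88\right) \left(-9\right)\right) \left(-81\right) = \left(99 - 792\right) \left(-81\right) = \left(-693\right) \left(-81\right) = 56133$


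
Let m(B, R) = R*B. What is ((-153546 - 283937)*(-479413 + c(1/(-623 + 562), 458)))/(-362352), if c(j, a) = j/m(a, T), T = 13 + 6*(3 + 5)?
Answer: -119144742034274635/205842266912 ≈ -5.7882e+5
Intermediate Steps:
T = 61 (T = 13 + 6*8 = 13 + 48 = 61)
m(B, R) = B*R
c(j, a) = j/(61*a) (c(j, a) = j/((a*61)) = j/((61*a)) = j*(1/(61*a)) = j/(61*a))
((-153546 - 283937)*(-479413 + c(1/(-623 + 562), 458)))/(-362352) = ((-153546 - 283937)*(-479413 + (1/61)/((-623 + 562)*458)))/(-362352) = -437483*(-479413 + (1/61)*(1/458)/(-61))*(-1/362352) = -437483*(-479413 + (1/61)*(-1/61)*(1/458))*(-1/362352) = -437483*(-479413 - 1/1704218)*(-1/362352) = -437483*(-817024264035/1704218)*(-1/362352) = (357434226102823905/1704218)*(-1/362352) = -119144742034274635/205842266912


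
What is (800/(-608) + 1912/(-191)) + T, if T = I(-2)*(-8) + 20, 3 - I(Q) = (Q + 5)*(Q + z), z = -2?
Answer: -404003/3629 ≈ -111.33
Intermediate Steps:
I(Q) = 3 - (-2 + Q)*(5 + Q) (I(Q) = 3 - (Q + 5)*(Q - 2) = 3 - (5 + Q)*(-2 + Q) = 3 - (-2 + Q)*(5 + Q))
T = -100 (T = (13 - 1*(-2)² - 3*(-2))*(-8) + 20 = (13 - 1*4 + 6)*(-8) + 20 = (13 - 4 + 6)*(-8) + 20 = 15*(-8) + 20 = -120 + 20 = -100)
(800/(-608) + 1912/(-191)) + T = (800/(-608) + 1912/(-191)) - 100 = (800*(-1/608) + 1912*(-1/191)) - 100 = (-25/19 - 1912/191) - 100 = -41103/3629 - 100 = -404003/3629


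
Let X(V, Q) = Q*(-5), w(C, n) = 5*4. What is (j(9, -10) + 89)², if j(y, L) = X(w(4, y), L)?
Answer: 19321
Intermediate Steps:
w(C, n) = 20
X(V, Q) = -5*Q
j(y, L) = -5*L
(j(9, -10) + 89)² = (-5*(-10) + 89)² = (50 + 89)² = 139² = 19321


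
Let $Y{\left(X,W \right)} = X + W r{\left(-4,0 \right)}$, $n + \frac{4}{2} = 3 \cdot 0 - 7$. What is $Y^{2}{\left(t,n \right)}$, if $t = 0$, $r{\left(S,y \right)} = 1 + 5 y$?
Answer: $81$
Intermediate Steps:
$n = -9$ ($n = -2 + \left(3 \cdot 0 - 7\right) = -2 + \left(0 - 7\right) = -2 - 7 = -9$)
$Y{\left(X,W \right)} = W + X$ ($Y{\left(X,W \right)} = X + W \left(1 + 5 \cdot 0\right) = X + W \left(1 + 0\right) = X + W 1 = X + W = W + X$)
$Y^{2}{\left(t,n \right)} = \left(-9 + 0\right)^{2} = \left(-9\right)^{2} = 81$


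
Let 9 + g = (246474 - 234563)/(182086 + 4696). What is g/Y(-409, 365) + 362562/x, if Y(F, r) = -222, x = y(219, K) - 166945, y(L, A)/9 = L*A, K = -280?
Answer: -13834042101673/29806512795300 ≈ -0.46413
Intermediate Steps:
y(L, A) = 9*A*L (y(L, A) = 9*(L*A) = 9*(A*L) = 9*A*L)
x = -718825 (x = 9*(-280)*219 - 166945 = -551880 - 166945 = -718825)
g = -1669127/186782 (g = -9 + (246474 - 234563)/(182086 + 4696) = -9 + 11911/186782 = -1669127/186782 ≈ -8.9362)
g/Y(-409, 365) + 362562/x = -1669127/186782/(-222) + 362562/(-718825) = -1669127/186782*(-1/222) + 362562*(-1/718825) = 1669127/41465604 - 362562/718825 = -13834042101673/29806512795300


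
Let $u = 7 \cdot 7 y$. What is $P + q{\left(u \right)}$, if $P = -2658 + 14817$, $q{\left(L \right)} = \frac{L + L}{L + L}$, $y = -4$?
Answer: $12160$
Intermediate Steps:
$u = -196$ ($u = 7 \cdot 7 \left(-4\right) = 49 \left(-4\right) = -196$)
$q{\left(L \right)} = 1$ ($q{\left(L \right)} = \frac{2 L}{2 L} = 2 L \frac{1}{2 L} = 1$)
$P = 12159$
$P + q{\left(u \right)} = 12159 + 1 = 12160$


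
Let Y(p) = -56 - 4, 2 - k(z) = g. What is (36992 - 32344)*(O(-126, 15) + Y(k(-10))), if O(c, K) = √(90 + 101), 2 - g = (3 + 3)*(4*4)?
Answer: -278880 + 4648*√191 ≈ -2.1464e+5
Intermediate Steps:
g = -94 (g = 2 - (3 + 3)*4*4 = 2 - 6*16 = 2 - 1*96 = 2 - 96 = -94)
O(c, K) = √191
k(z) = 96 (k(z) = 2 - 1*(-94) = 2 + 94 = 96)
Y(p) = -60
(36992 - 32344)*(O(-126, 15) + Y(k(-10))) = (36992 - 32344)*(√191 - 60) = 4648*(-60 + √191) = -278880 + 4648*√191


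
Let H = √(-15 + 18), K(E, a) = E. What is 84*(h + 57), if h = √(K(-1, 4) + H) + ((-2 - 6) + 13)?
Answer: 5208 + 84*√(-1 + √3) ≈ 5279.9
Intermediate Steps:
H = √3 ≈ 1.7320
h = 5 + √(-1 + √3) (h = √(-1 + √3) + ((-2 - 6) + 13) = √(-1 + √3) + (-8 + 13) = √(-1 + √3) + 5 = 5 + √(-1 + √3) ≈ 5.8556)
84*(h + 57) = 84*((5 + √(-1 + √3)) + 57) = 84*(62 + √(-1 + √3)) = 5208 + 84*√(-1 + √3)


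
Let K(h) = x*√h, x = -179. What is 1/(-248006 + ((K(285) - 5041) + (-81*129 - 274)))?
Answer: -52754/13913096243 + 179*√285/69565481215 ≈ -3.7482e-6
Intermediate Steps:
K(h) = -179*√h
1/(-248006 + ((K(285) - 5041) + (-81*129 - 274))) = 1/(-248006 + ((-179*√285 - 5041) + (-81*129 - 274))) = 1/(-248006 + ((-5041 - 179*√285) + (-10449 - 274))) = 1/(-248006 + ((-5041 - 179*√285) - 10723)) = 1/(-248006 + (-15764 - 179*√285)) = 1/(-263770 - 179*√285)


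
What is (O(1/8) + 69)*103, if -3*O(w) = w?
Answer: 170465/24 ≈ 7102.7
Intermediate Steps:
O(w) = -w/3
(O(1/8) + 69)*103 = (-⅓/8 + 69)*103 = (-⅓*⅛ + 69)*103 = (-1/24 + 69)*103 = (1655/24)*103 = 170465/24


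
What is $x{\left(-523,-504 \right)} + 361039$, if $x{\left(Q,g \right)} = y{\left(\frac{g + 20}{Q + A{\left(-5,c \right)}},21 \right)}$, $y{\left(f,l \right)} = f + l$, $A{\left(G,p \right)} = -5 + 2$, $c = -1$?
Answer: $\frac{94959022}{263} \approx 3.6106 \cdot 10^{5}$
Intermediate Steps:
$A{\left(G,p \right)} = -3$
$x{\left(Q,g \right)} = 21 + \frac{20 + g}{-3 + Q}$ ($x{\left(Q,g \right)} = \frac{g + 20}{Q - 3} + 21 = \frac{20 + g}{-3 + Q} + 21 = 21 + \frac{20 + g}{-3 + Q}$)
$x{\left(-523,-504 \right)} + 361039 = \frac{-43 - 504 + 21 \left(-523\right)}{-3 - 523} + 361039 = \frac{-43 - 504 - 10983}{-526} + 361039 = \left(- \frac{1}{526}\right) \left(-11530\right) + 361039 = \frac{5765}{263} + 361039 = \frac{94959022}{263}$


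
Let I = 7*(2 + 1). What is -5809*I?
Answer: -121989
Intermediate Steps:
I = 21 (I = 7*3 = 21)
-5809*I = -5809*21 = -121989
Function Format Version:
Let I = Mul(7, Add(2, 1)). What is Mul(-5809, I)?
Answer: -121989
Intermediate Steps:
I = 21 (I = Mul(7, 3) = 21)
Mul(-5809, I) = Mul(-5809, 21) = -121989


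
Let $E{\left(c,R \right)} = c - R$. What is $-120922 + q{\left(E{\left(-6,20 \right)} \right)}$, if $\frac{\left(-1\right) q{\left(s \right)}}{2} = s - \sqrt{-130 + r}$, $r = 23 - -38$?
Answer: $-120870 + 2 i \sqrt{69} \approx -1.2087 \cdot 10^{5} + 16.613 i$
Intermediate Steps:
$r = 61$ ($r = 23 + 38 = 61$)
$q{\left(s \right)} = - 2 s + 2 i \sqrt{69}$ ($q{\left(s \right)} = - 2 \left(s - \sqrt{-130 + 61}\right) = - 2 \left(s - \sqrt{-69}\right) = - 2 \left(s - i \sqrt{69}\right) = - 2 s + 2 i \sqrt{69}$)
$-120922 + q{\left(E{\left(-6,20 \right)} \right)} = -120922 - \left(2 \left(-6 - 20\right) - 2 i \sqrt{69}\right) = -120922 + \left(\left(-2\right) \left(-26\right) + 2 i \sqrt{69}\right) = -120922 + \left(52 + 2 i \sqrt{69}\right) = -120870 + 2 i \sqrt{69}$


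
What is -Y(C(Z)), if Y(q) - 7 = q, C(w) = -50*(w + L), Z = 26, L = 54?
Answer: 3993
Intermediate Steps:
C(w) = -2700 - 50*w (C(w) = -50*(w + 54) = -50*(54 + w) = -2700 - 50*w)
Y(q) = 7 + q
-Y(C(Z)) = -(7 + (-2700 - 50*26)) = -(7 + (-2700 - 1300)) = -(7 - 4000) = -1*(-3993) = 3993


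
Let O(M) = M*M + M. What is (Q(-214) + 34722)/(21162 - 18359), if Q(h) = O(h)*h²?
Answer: 2087507994/2803 ≈ 7.4474e+5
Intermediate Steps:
O(M) = M + M² (O(M) = M² + M = M + M²)
Q(h) = h³*(1 + h) (Q(h) = (h*(1 + h))*h² = h³*(1 + h))
(Q(-214) + 34722)/(21162 - 18359) = ((-214)³*(1 - 214) + 34722)/(21162 - 18359) = (-9800344*(-213) + 34722)/2803 = (2087473272 + 34722)*(1/2803) = 2087507994*(1/2803) = 2087507994/2803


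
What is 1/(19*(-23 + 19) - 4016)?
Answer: -1/4092 ≈ -0.00024438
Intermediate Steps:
1/(19*(-23 + 19) - 4016) = 1/(19*(-4) - 4016) = 1/(-76 - 4016) = 1/(-4092) = -1/4092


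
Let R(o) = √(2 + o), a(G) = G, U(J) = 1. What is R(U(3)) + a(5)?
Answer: 5 + √3 ≈ 6.7320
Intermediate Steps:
R(U(3)) + a(5) = √(2 + 1) + 5 = √3 + 5 = 5 + √3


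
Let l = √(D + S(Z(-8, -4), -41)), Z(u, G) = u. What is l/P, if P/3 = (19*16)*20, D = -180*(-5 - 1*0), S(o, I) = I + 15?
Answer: √874/18240 ≈ 0.0016208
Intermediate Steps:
S(o, I) = 15 + I
D = 900 (D = -180*(-5 + 0) = -180*(-5) = 900)
P = 18240 (P = 3*((19*16)*20) = 3*(304*20) = 3*6080 = 18240)
l = √874 (l = √(900 + (15 - 41)) = √(900 - 26) = √874 ≈ 29.563)
l/P = √874/18240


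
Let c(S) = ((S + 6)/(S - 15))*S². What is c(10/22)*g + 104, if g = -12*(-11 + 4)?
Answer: 93217/968 ≈ 96.299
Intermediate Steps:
g = 84 (g = -12*(-7) = 84)
c(S) = S²*(6 + S)/(-15 + S) (c(S) = ((6 + S)/(-15 + S))*S² = S²*(6 + S)/(-15 + S))
c(10/22)*g + 104 = ((10/22)²*(6 + 10/22)/(-15 + 10/22))*84 + 104 = ((10*(1/22))²*(6 + 10*(1/22))/(-15 + 10*(1/22)))*84 + 104 = ((5/11)²*(6 + 5/11)/(-15 + 5/11))*84 + 104 = ((25/121)*(71/11)/(-160/11))*84 + 104 = ((25/121)*(-11/160)*(71/11))*84 + 104 = -355/3872*84 + 104 = -7455/968 + 104 = 93217/968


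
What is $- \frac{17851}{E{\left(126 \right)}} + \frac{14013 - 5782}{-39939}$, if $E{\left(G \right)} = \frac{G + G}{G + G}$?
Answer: $- \frac{712959320}{39939} \approx -17851.0$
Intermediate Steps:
$E{\left(G \right)} = 1$ ($E{\left(G \right)} = \frac{2 G}{2 G} = 2 G \frac{1}{2 G} = 1$)
$- \frac{17851}{E{\left(126 \right)}} + \frac{14013 - 5782}{-39939} = - \frac{17851}{1} + \frac{14013 - 5782}{-39939} = \left(-17851\right) 1 + \left(14013 - 5782\right) \left(- \frac{1}{39939}\right) = -17851 + \left(14013 - 5782\right) \left(- \frac{1}{39939}\right) = -17851 + 8231 \left(- \frac{1}{39939}\right) = -17851 - \frac{8231}{39939} = - \frac{712959320}{39939}$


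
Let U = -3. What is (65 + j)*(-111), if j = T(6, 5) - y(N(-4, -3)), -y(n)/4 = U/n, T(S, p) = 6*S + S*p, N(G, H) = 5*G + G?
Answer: -29193/2 ≈ -14597.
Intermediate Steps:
N(G, H) = 6*G
y(n) = 12/n (y(n) = -(-12)/n = 12/n)
j = 133/2 (j = 6*(6 + 5) - 12/(6*(-4)) = 6*11 - 12/(-24) = 66 - 12*(-1)/24 = 66 - 1*(-½) = 66 + ½ = 133/2 ≈ 66.500)
(65 + j)*(-111) = (65 + 133/2)*(-111) = (263/2)*(-111) = -29193/2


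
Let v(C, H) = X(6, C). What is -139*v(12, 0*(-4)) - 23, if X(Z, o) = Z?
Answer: -857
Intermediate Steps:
v(C, H) = 6
-139*v(12, 0*(-4)) - 23 = -139*6 - 23 = -834 - 23 = -857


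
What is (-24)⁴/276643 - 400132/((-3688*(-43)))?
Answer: -14519837923/10967788378 ≈ -1.3239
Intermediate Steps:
(-24)⁴/276643 - 400132/((-3688*(-43))) = 331776*(1/276643) - 400132/158584 = 331776/276643 - 400132*1/158584 = 331776/276643 - 100033/39646 = -14519837923/10967788378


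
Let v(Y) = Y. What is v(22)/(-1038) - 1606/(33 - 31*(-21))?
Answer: -140173/59166 ≈ -2.3691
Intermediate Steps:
v(22)/(-1038) - 1606/(33 - 31*(-21)) = 22/(-1038) - 1606/(33 - 31*(-21)) = 22*(-1/1038) - 1606/(33 + 651) = -11/519 - 1606/684 = -11/519 - 1606*1/684 = -11/519 - 803/342 = -140173/59166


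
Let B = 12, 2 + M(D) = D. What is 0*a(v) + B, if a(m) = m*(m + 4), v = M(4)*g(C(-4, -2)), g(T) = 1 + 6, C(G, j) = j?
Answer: 12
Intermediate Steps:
M(D) = -2 + D
g(T) = 7
v = 14 (v = (-2 + 4)*7 = 2*7 = 14)
a(m) = m*(4 + m)
0*a(v) + B = 0*(14*(4 + 14)) + 12 = 0*(14*18) + 12 = 0*252 + 12 = 0 + 12 = 12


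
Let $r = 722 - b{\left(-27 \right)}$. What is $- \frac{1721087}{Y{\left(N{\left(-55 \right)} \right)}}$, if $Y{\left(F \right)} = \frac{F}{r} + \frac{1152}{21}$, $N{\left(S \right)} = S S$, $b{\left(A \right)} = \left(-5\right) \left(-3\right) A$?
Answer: $- \frac{1939665049}{64849} \approx -29911.0$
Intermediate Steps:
$b{\left(A \right)} = 15 A$
$r = 1127$ ($r = 722 - 15 \left(-27\right) = 722 - -405 = 722 + 405 = 1127$)
$N{\left(S \right)} = S^{2}$
$Y{\left(F \right)} = \frac{384}{7} + \frac{F}{1127}$ ($Y{\left(F \right)} = \frac{F}{1127} + \frac{1152}{21} = F \frac{1}{1127} + 1152 \cdot \frac{1}{21} = \frac{F}{1127} + \frac{384}{7} = \frac{384}{7} + \frac{F}{1127}$)
$- \frac{1721087}{Y{\left(N{\left(-55 \right)} \right)}} = - \frac{1721087}{\frac{384}{7} + \frac{\left(-55\right)^{2}}{1127}} = - \frac{1721087}{\frac{384}{7} + \frac{1}{1127} \cdot 3025} = - \frac{1721087}{\frac{384}{7} + \frac{3025}{1127}} = - \frac{1721087}{\frac{64849}{1127}} = \left(-1721087\right) \frac{1127}{64849} = - \frac{1939665049}{64849}$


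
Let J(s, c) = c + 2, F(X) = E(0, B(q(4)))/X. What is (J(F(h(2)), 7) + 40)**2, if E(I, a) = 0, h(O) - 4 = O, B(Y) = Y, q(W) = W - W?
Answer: 2401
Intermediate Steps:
q(W) = 0
h(O) = 4 + O
F(X) = 0 (F(X) = 0/X = 0)
J(s, c) = 2 + c
(J(F(h(2)), 7) + 40)**2 = ((2 + 7) + 40)**2 = (9 + 40)**2 = 49**2 = 2401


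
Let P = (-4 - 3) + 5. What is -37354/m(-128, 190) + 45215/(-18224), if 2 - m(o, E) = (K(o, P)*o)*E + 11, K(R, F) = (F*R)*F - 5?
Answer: -567827757239/229138534576 ≈ -2.4781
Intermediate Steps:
P = -2 (P = -7 + 5 = -2)
K(R, F) = -5 + R*F² (K(R, F) = R*F² - 5 = -5 + R*F²)
m(o, E) = -9 - E*o*(-5 + 4*o) (m(o, E) = 2 - (((-5 + o*(-2)²)*o)*E + 11) = 2 - (((-5 + o*4)*o)*E + 11) = 2 - (((-5 + 4*o)*o)*E + 11) = 2 - ((o*(-5 + 4*o))*E + 11) = 2 - (E*o*(-5 + 4*o) + 11) = 2 - (11 + E*o*(-5 + 4*o)) = 2 + (-11 - E*o*(-5 + 4*o)) = -9 - E*o*(-5 + 4*o))
-37354/m(-128, 190) + 45215/(-18224) = -37354/(-9 - 1*190*(-128)*(-5 + 4*(-128))) + 45215/(-18224) = -37354/(-9 - 1*190*(-128)*(-5 - 512)) + 45215*(-1/18224) = -37354/(-9 - 1*190*(-128)*(-517)) - 45215/18224 = -37354/(-9 - 12573440) - 45215/18224 = -37354/(-12573449) - 45215/18224 = -37354*(-1/12573449) - 45215/18224 = 37354/12573449 - 45215/18224 = -567827757239/229138534576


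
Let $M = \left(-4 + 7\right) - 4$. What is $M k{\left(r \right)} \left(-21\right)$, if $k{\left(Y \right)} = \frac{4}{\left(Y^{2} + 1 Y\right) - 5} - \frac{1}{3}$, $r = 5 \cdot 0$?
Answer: $- \frac{119}{5} \approx -23.8$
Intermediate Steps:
$r = 0$
$k{\left(Y \right)} = - \frac{1}{3} + \frac{4}{-5 + Y + Y^{2}}$ ($k{\left(Y \right)} = \frac{4}{\left(Y^{2} + Y\right) - 5} - \frac{1}{3} = \frac{4}{\left(Y + Y^{2}\right) - 5} - \frac{1}{3} = \frac{4}{-5 + Y + Y^{2}} - \frac{1}{3} = - \frac{1}{3} + \frac{4}{-5 + Y + Y^{2}}$)
$M = -1$ ($M = 3 - 4 = -1$)
$M k{\left(r \right)} \left(-21\right) = - \frac{17 - 0 - 0^{2}}{3 \left(-5 + 0 + 0^{2}\right)} \left(-21\right) = - \frac{17 + 0 - 0}{3 \left(-5 + 0 + 0\right)} \left(-21\right) = - \frac{17 + 0 + 0}{3 \left(-5\right)} \left(-21\right) = - \frac{\left(-1\right) 17}{3 \cdot 5} \left(-21\right) = \left(-1\right) \left(- \frac{17}{15}\right) \left(-21\right) = \frac{17}{15} \left(-21\right) = - \frac{119}{5}$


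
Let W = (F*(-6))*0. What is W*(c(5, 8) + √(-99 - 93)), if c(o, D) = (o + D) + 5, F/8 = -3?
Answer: 0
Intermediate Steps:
F = -24 (F = 8*(-3) = -24)
c(o, D) = 5 + D + o (c(o, D) = (D + o) + 5 = 5 + D + o)
W = 0 (W = -24*(-6)*0 = 144*0 = 0)
W*(c(5, 8) + √(-99 - 93)) = 0*((5 + 8 + 5) + √(-99 - 93)) = 0*(18 + √(-192)) = 0*(18 + 8*I*√3) = 0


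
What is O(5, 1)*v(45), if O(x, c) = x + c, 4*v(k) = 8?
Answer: 12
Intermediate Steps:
v(k) = 2 (v(k) = (¼)*8 = 2)
O(x, c) = c + x
O(5, 1)*v(45) = (1 + 5)*2 = 6*2 = 12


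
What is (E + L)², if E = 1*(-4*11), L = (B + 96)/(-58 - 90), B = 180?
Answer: 2879809/1369 ≈ 2103.6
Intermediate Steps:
L = -69/37 (L = (180 + 96)/(-58 - 90) = 276/(-148) = 276*(-1/148) = -69/37 ≈ -1.8649)
E = -44 (E = 1*(-44) = -44)
(E + L)² = (-44 - 69/37)² = (-1697/37)² = 2879809/1369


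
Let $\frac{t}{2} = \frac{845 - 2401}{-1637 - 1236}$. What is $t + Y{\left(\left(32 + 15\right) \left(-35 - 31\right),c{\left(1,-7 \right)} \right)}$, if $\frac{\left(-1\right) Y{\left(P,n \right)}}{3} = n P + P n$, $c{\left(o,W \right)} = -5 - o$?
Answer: $- \frac{320830544}{2873} \approx -1.1167 \cdot 10^{5}$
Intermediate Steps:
$t = \frac{3112}{2873}$ ($t = 2 \frac{845 - 2401}{-1637 - 1236} = 2 \left(- \frac{1556}{-2873}\right) = 2 \left(\left(-1556\right) \left(- \frac{1}{2873}\right)\right) = 2 \cdot \frac{1556}{2873} = \frac{3112}{2873} \approx 1.0832$)
$Y{\left(P,n \right)} = - 6 P n$ ($Y{\left(P,n \right)} = - 3 \left(n P + P n\right) = - 3 \left(P n + P n\right) = - 3 \cdot 2 P n = - 6 P n$)
$t + Y{\left(\left(32 + 15\right) \left(-35 - 31\right),c{\left(1,-7 \right)} \right)} = \frac{3112}{2873} - 6 \left(32 + 15\right) \left(-35 - 31\right) \left(-5 - 1\right) = \frac{3112}{2873} - 6 \cdot 47 \left(-66\right) \left(-5 - 1\right) = \frac{3112}{2873} - \left(-18612\right) \left(-6\right) = \frac{3112}{2873} - 111672 = - \frac{320830544}{2873}$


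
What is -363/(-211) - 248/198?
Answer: 9773/20889 ≈ 0.46785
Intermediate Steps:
-363/(-211) - 248/198 = -363*(-1/211) - 248*1/198 = 363/211 - 124/99 = 9773/20889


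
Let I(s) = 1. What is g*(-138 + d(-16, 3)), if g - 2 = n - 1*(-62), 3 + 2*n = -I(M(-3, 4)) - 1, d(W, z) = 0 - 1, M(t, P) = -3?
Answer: -17097/2 ≈ -8548.5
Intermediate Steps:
d(W, z) = -1
n = -5/2 (n = -3/2 + (-1*1 - 1)/2 = -3/2 + (-1 - 1)/2 = -3/2 + (½)*(-2) = -3/2 - 1 = -5/2 ≈ -2.5000)
g = 123/2 (g = 2 + (-5/2 - 1*(-62)) = 2 + (-5/2 + 62) = 2 + 119/2 = 123/2 ≈ 61.500)
g*(-138 + d(-16, 3)) = 123*(-138 - 1)/2 = (123/2)*(-139) = -17097/2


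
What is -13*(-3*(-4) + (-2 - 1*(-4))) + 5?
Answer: -177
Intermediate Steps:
-13*(-3*(-4) + (-2 - 1*(-4))) + 5 = -13*(12 + (-2 + 4)) + 5 = -13*(12 + 2) + 5 = -13*14 + 5 = -182 + 5 = -177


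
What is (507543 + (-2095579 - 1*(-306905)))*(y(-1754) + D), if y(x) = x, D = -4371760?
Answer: 5603044364334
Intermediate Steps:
(507543 + (-2095579 - 1*(-306905)))*(y(-1754) + D) = (507543 + (-2095579 - 1*(-306905)))*(-1754 - 4371760) = (507543 + (-2095579 + 306905))*(-4373514) = (507543 - 1788674)*(-4373514) = -1281131*(-4373514) = 5603044364334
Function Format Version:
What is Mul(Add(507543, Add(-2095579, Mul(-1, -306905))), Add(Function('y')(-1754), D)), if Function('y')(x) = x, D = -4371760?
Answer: 5603044364334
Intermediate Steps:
Mul(Add(507543, Add(-2095579, Mul(-1, -306905))), Add(Function('y')(-1754), D)) = Mul(Add(507543, Add(-2095579, Mul(-1, -306905))), Add(-1754, -4371760)) = Mul(Add(507543, Add(-2095579, 306905)), -4373514) = Mul(Add(507543, -1788674), -4373514) = Mul(-1281131, -4373514) = 5603044364334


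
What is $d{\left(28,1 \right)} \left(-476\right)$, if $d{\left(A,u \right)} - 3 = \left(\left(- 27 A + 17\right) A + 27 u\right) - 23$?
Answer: $9846060$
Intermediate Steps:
$d{\left(A,u \right)} = -20 + 27 u + A \left(17 - 27 A\right)$ ($d{\left(A,u \right)} = 3 - \left(23 - 27 u - \left(- 27 A + 17\right) A\right) = 3 - \left(23 - 27 u - \left(17 - 27 A\right) A\right) = 3 - \left(23 - 27 u - A \left(17 - 27 A\right)\right) = 3 + \left(-23 + 27 u + A \left(17 - 27 A\right)\right) = -20 + 27 u + A \left(17 - 27 A\right)$)
$d{\left(28,1 \right)} \left(-476\right) = \left(-20 - 27 \cdot 28^{2} + 17 \cdot 28 + 27 \cdot 1\right) \left(-476\right) = \left(-20 - 21168 + 476 + 27\right) \left(-476\right) = \left(-20685\right) \left(-476\right) = 9846060$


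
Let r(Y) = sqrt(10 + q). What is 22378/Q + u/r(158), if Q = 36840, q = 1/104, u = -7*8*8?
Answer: 11189/18420 - 896*sqrt(27066)/1041 ≈ -140.99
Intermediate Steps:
u = -448 (u = -56*8 = -448)
q = 1/104 ≈ 0.0096154
r(Y) = sqrt(27066)/52 (r(Y) = sqrt(10 + 1/104) = sqrt(1041/104) = sqrt(27066)/52)
22378/Q + u/r(158) = 22378/36840 - 448*2*sqrt(27066)/1041 = 22378*(1/36840) - 896*sqrt(27066)/1041 = 11189/18420 - 896*sqrt(27066)/1041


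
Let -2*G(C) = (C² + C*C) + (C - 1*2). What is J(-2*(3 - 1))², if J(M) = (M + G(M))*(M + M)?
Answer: 18496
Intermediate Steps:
G(C) = 1 - C² - C/2 (G(C) = -((C² + C*C) + (C - 1*2))/2 = -((C² + C²) + (C - 2))/2 = -(2*C² + (-2 + C))/2 = -(-2 + C + 2*C²)/2 = 1 - C² - C/2)
J(M) = 2*M*(1 + M/2 - M²) (J(M) = (M + (1 - M² - M/2))*(M + M) = (1 + M/2 - M²)*(2*M) = 2*M*(1 + M/2 - M²))
J(-2*(3 - 1))² = ((-2*(3 - 1))*(2 - 2*(3 - 1) - 2*4*(3 - 1)²))² = ((-2*2)*(2 - 2*2 - 2*(-2*2)²))² = (-4*(2 - 4 - 2*(-4)²))² = (-4*(2 - 4 - 2*16))² = (-4*(2 - 4 - 32))² = (-4*(-34))² = 136² = 18496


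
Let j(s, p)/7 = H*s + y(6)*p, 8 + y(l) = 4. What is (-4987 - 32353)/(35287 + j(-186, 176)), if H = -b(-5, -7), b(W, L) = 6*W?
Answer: 37340/8701 ≈ 4.2915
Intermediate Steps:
y(l) = -4 (y(l) = -8 + 4 = -4)
H = 30 (H = -6*(-5) = -1*(-30) = 30)
j(s, p) = -28*p + 210*s (j(s, p) = 7*(30*s - 4*p) = 7*(-4*p + 30*s) = -28*p + 210*s)
(-4987 - 32353)/(35287 + j(-186, 176)) = (-4987 - 32353)/(35287 + (-28*176 + 210*(-186))) = -37340/(35287 + (-4928 - 39060)) = -37340/(35287 - 43988) = -37340/(-8701) = -37340*(-1/8701) = 37340/8701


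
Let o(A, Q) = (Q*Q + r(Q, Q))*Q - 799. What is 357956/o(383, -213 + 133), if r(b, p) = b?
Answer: -357956/506399 ≈ -0.70687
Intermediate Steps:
o(A, Q) = -799 + Q*(Q + Q²) (o(A, Q) = (Q*Q + Q)*Q - 799 = (Q² + Q)*Q - 799 = (Q + Q²)*Q - 799 = Q*(Q + Q²) - 799 = -799 + Q*(Q + Q²))
357956/o(383, -213 + 133) = 357956/(-799 + (-213 + 133)² + (-213 + 133)³) = 357956/(-799 + (-80)² + (-80)³) = 357956/(-799 + 6400 - 512000) = 357956/(-506399) = 357956*(-1/506399) = -357956/506399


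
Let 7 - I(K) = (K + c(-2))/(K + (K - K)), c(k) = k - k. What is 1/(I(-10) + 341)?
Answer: 1/347 ≈ 0.0028818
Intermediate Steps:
c(k) = 0
I(K) = 6 (I(K) = 7 - (K + 0)/(K + (K - K)) = 7 - K/(K + 0) = 7 - K/K = 7 - 1*1 = 7 - 1 = 6)
1/(I(-10) + 341) = 1/(6 + 341) = 1/347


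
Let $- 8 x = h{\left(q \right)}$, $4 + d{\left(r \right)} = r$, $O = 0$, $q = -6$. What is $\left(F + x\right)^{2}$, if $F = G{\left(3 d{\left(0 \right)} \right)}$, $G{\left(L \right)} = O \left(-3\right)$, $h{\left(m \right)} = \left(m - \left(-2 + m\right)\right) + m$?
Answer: $\frac{1}{4} \approx 0.25$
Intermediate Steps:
$h{\left(m \right)} = 2 + m$
$d{\left(r \right)} = -4 + r$
$x = \frac{1}{2}$ ($x = - \frac{2 - 6}{8} = \left(- \frac{1}{8}\right) \left(-4\right) = \frac{1}{2} \approx 0.5$)
$G{\left(L \right)} = 0$ ($G{\left(L \right)} = 0 \left(-3\right) = 0$)
$F = 0$
$\left(F + x\right)^{2} = \left(0 + \frac{1}{2}\right)^{2} = \left(\frac{1}{2}\right)^{2} = \frac{1}{4}$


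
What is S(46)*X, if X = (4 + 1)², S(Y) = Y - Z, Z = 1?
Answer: 1125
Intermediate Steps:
S(Y) = -1 + Y (S(Y) = Y - 1*1 = Y - 1 = -1 + Y)
X = 25 (X = 5² = 25)
S(46)*X = (-1 + 46)*25 = 45*25 = 1125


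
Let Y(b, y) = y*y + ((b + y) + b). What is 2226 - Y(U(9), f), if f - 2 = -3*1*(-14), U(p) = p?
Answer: 228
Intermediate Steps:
f = 44 (f = 2 - 3*1*(-14) = 2 - 3*(-14) = 2 + 42 = 44)
Y(b, y) = y + y² + 2*b (Y(b, y) = y² + (y + 2*b) = y + y² + 2*b)
2226 - Y(U(9), f) = 2226 - (44 + 44² + 2*9) = 2226 - (44 + 1936 + 18) = 2226 - 1*1998 = 2226 - 1998 = 228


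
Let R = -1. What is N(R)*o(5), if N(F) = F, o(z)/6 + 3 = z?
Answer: -12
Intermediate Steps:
o(z) = -18 + 6*z
N(R)*o(5) = -(-18 + 6*5) = -(-18 + 30) = -1*12 = -12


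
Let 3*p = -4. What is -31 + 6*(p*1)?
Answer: -39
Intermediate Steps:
p = -4/3 (p = (⅓)*(-4) = -4/3 ≈ -1.3333)
-31 + 6*(p*1) = -31 + 6*(-4/3*1) = -31 + 6*(-4/3) = -31 - 8 = -39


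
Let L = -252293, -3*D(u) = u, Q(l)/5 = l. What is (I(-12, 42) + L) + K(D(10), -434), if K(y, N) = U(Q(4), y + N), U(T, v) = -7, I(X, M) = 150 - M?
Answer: -252192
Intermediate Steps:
Q(l) = 5*l
D(u) = -u/3
K(y, N) = -7
(I(-12, 42) + L) + K(D(10), -434) = ((150 - 1*42) - 252293) - 7 = ((150 - 42) - 252293) - 7 = (108 - 252293) - 7 = -252185 - 7 = -252192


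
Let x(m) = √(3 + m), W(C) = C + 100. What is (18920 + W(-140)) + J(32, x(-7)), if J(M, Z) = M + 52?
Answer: 18964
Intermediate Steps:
W(C) = 100 + C
J(M, Z) = 52 + M
(18920 + W(-140)) + J(32, x(-7)) = (18920 + (100 - 140)) + (52 + 32) = (18920 - 40) + 84 = 18880 + 84 = 18964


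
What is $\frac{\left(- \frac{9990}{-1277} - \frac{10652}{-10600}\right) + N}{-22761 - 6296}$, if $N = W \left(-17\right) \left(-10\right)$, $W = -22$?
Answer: $\frac{12626472849}{98330340850} \approx 0.12841$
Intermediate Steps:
$N = -3740$ ($N = \left(-22\right) \left(-17\right) \left(-10\right) = 374 \left(-10\right) = -3740$)
$\frac{\left(- \frac{9990}{-1277} - \frac{10652}{-10600}\right) + N}{-22761 - 6296} = \frac{\left(- \frac{9990}{-1277} - \frac{10652}{-10600}\right) - 3740}{-22761 - 6296} = \frac{\left(\left(-9990\right) \left(- \frac{1}{1277}\right) - - \frac{2663}{2650}\right) - 3740}{-29057} = \left(\left(\frac{9990}{1277} + \frac{2663}{2650}\right) - 3740\right) \left(- \frac{1}{29057}\right) = \left(\frac{29874151}{3384050} - 3740\right) \left(- \frac{1}{29057}\right) = \left(- \frac{12626472849}{3384050}\right) \left(- \frac{1}{29057}\right) = \frac{12626472849}{98330340850}$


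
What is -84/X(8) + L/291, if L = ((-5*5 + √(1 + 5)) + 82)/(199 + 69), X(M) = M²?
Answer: -136403/103984 + √6/77988 ≈ -1.3117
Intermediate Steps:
L = 57/268 + √6/268 (L = ((-25 + √6) + 82)/268 = (57 + √6)*(1/268) = 57/268 + √6/268 ≈ 0.22183)
-84/X(8) + L/291 = -84/(8²) + (57/268 + √6/268)/291 = -84/64 + (57/268 + √6/268)*(1/291) = -84*1/64 + (19/25996 + √6/77988) = -21/16 + (19/25996 + √6/77988) = -136403/103984 + √6/77988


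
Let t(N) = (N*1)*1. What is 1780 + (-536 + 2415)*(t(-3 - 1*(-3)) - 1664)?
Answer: -3124876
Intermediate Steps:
t(N) = N (t(N) = N*1 = N)
1780 + (-536 + 2415)*(t(-3 - 1*(-3)) - 1664) = 1780 + (-536 + 2415)*((-3 - 1*(-3)) - 1664) = 1780 + 1879*((-3 + 3) - 1664) = 1780 + 1879*(0 - 1664) = 1780 + 1879*(-1664) = 1780 - 3126656 = -3124876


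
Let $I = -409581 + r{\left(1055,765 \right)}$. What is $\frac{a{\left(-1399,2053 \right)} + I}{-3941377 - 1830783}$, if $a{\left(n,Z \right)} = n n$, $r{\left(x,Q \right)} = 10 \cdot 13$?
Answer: $- \frac{154775}{577216} \approx -0.26814$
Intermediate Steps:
$r{\left(x,Q \right)} = 130$
$I = -409451$ ($I = -409581 + 130 = -409451$)
$a{\left(n,Z \right)} = n^{2}$
$\frac{a{\left(-1399,2053 \right)} + I}{-3941377 - 1830783} = \frac{\left(-1399\right)^{2} - 409451}{-3941377 - 1830783} = \frac{1957201 - 409451}{-5772160} = 1547750 \left(- \frac{1}{5772160}\right) = - \frac{154775}{577216}$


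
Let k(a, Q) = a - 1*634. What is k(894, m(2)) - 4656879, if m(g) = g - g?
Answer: -4656619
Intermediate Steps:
m(g) = 0
k(a, Q) = -634 + a (k(a, Q) = a - 634 = -634 + a)
k(894, m(2)) - 4656879 = (-634 + 894) - 4656879 = 260 - 4656879 = -4656619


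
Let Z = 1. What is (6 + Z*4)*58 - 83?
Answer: 497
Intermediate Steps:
(6 + Z*4)*58 - 83 = (6 + 1*4)*58 - 83 = (6 + 4)*58 - 83 = 10*58 - 83 = 580 - 83 = 497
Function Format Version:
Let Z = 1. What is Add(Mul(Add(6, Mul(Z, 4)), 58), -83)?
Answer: 497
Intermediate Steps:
Add(Mul(Add(6, Mul(Z, 4)), 58), -83) = Add(Mul(Add(6, Mul(1, 4)), 58), -83) = Add(Mul(Add(6, 4), 58), -83) = Add(Mul(10, 58), -83) = Add(580, -83) = 497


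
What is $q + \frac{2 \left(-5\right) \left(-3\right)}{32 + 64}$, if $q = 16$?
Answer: $\frac{261}{16} \approx 16.313$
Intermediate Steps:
$q + \frac{2 \left(-5\right) \left(-3\right)}{32 + 64} = 16 + \frac{2 \left(-5\right) \left(-3\right)}{32 + 64} = 16 + \frac{\left(-10\right) \left(-3\right)}{96} = 16 + 30 \cdot \frac{1}{96} = 16 + \frac{5}{16} = \frac{261}{16}$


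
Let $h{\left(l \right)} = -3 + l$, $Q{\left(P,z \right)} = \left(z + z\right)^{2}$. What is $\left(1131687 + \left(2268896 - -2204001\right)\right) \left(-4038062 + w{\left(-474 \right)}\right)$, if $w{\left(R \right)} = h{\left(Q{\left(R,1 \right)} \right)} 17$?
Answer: $-22631562398280$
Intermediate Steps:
$Q{\left(P,z \right)} = 4 z^{2}$ ($Q{\left(P,z \right)} = \left(2 z\right)^{2} = 4 z^{2}$)
$w{\left(R \right)} = 17$ ($w{\left(R \right)} = \left(-3 + 4 \cdot 1^{2}\right) 17 = \left(-3 + 4 \cdot 1\right) 17 = \left(-3 + 4\right) 17 = 1 \cdot 17 = 17$)
$\left(1131687 + \left(2268896 - -2204001\right)\right) \left(-4038062 + w{\left(-474 \right)}\right) = \left(1131687 + \left(2268896 - -2204001\right)\right) \left(-4038062 + 17\right) = \left(1131687 + \left(2268896 + 2204001\right)\right) \left(-4038045\right) = \left(1131687 + 4472897\right) \left(-4038045\right) = 5604584 \left(-4038045\right) = -22631562398280$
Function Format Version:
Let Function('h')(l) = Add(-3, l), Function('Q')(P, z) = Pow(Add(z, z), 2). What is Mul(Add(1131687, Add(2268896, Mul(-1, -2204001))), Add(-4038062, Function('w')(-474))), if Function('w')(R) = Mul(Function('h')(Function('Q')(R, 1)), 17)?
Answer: -22631562398280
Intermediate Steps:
Function('Q')(P, z) = Mul(4, Pow(z, 2)) (Function('Q')(P, z) = Pow(Mul(2, z), 2) = Mul(4, Pow(z, 2)))
Function('w')(R) = 17 (Function('w')(R) = Mul(Add(-3, Mul(4, Pow(1, 2))), 17) = Mul(Add(-3, Mul(4, 1)), 17) = Mul(Add(-3, 4), 17) = Mul(1, 17) = 17)
Mul(Add(1131687, Add(2268896, Mul(-1, -2204001))), Add(-4038062, Function('w')(-474))) = Mul(Add(1131687, Add(2268896, Mul(-1, -2204001))), Add(-4038062, 17)) = Mul(Add(1131687, Add(2268896, 2204001)), -4038045) = Mul(Add(1131687, 4472897), -4038045) = Mul(5604584, -4038045) = -22631562398280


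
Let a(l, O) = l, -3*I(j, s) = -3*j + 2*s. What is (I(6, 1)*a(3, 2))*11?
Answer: 176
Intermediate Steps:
I(j, s) = j - 2*s/3 (I(j, s) = -(-3*j + 2*s)/3 = j - 2*s/3)
(I(6, 1)*a(3, 2))*11 = ((6 - 2/3*1)*3)*11 = ((6 - 2/3)*3)*11 = ((16/3)*3)*11 = 16*11 = 176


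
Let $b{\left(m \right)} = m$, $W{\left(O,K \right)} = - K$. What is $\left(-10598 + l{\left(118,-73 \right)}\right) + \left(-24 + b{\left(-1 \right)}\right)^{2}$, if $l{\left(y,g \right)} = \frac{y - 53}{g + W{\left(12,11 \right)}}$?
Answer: $- \frac{837797}{84} \approx -9973.8$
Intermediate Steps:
$l{\left(y,g \right)} = \frac{-53 + y}{-11 + g}$ ($l{\left(y,g \right)} = \frac{y - 53}{g - 11} = \frac{-53 + y}{g - 11} = \frac{-53 + y}{-11 + g}$)
$\left(-10598 + l{\left(118,-73 \right)}\right) + \left(-24 + b{\left(-1 \right)}\right)^{2} = \left(-10598 + \frac{-53 + 118}{-11 - 73}\right) + \left(-24 - 1\right)^{2} = \left(-10598 + \frac{1}{-84} \cdot 65\right) + \left(-25\right)^{2} = \left(-10598 - \frac{65}{84}\right) + 625 = - \frac{890297}{84} + 625 = - \frac{837797}{84}$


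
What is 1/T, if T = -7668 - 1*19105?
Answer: -1/26773 ≈ -3.7351e-5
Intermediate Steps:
T = -26773 (T = -7668 - 19105 = -26773)
1/T = 1/(-26773) = -1/26773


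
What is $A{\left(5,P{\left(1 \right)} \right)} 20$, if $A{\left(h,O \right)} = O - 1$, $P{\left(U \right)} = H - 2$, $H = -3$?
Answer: $-120$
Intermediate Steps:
$P{\left(U \right)} = -5$ ($P{\left(U \right)} = -3 - 2 = -5$)
$A{\left(h,O \right)} = -1 + O$
$A{\left(5,P{\left(1 \right)} \right)} 20 = \left(-1 - 5\right) 20 = \left(-6\right) 20 = -120$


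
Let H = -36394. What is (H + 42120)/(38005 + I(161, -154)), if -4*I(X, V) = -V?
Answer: 11452/75933 ≈ 0.15082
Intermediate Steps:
I(X, V) = V/4 (I(X, V) = -(-1)*V/4 = V/4)
(H + 42120)/(38005 + I(161, -154)) = (-36394 + 42120)/(38005 + (1/4)*(-154)) = 5726/(38005 - 77/2) = 5726/(75933/2) = 5726*(2/75933) = 11452/75933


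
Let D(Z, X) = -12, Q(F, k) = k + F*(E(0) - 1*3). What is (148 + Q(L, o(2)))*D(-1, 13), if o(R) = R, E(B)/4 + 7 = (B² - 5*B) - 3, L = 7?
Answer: 1812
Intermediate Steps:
E(B) = -40 - 20*B + 4*B² (E(B) = -28 + 4*((B² - 5*B) - 3) = -28 + 4*(-3 + B² - 5*B) = -28 + (-12 - 20*B + 4*B²) = -40 - 20*B + 4*B²)
Q(F, k) = k - 43*F (Q(F, k) = k + F*((-40 - 20*0 + 4*0²) - 1*3) = k + F*((-40 + 0 + 4*0) - 3) = k + F*((-40 + 0 + 0) - 3) = k + F*(-40 - 3) = k + F*(-43) = k - 43*F)
(148 + Q(L, o(2)))*D(-1, 13) = (148 + (2 - 43*7))*(-12) = (148 + (2 - 301))*(-12) = (148 - 299)*(-12) = -151*(-12) = 1812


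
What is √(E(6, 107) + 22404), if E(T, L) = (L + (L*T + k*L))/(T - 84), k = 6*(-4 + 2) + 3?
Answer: √34080657/39 ≈ 149.69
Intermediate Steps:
k = -9 (k = 6*(-2) + 3 = -12 + 3 = -9)
E(T, L) = (-8*L + L*T)/(-84 + T) (E(T, L) = (L + (L*T - 9*L))/(T - 84) = (L + (-9*L + L*T))/(-84 + T) = (-8*L + L*T)/(-84 + T))
√(E(6, 107) + 22404) = √(107*(-8 + 6)/(-84 + 6) + 22404) = √(107*(-2)/(-78) + 22404) = √(107*(-1/78)*(-2) + 22404) = √(107/39 + 22404) = √(873863/39) = √34080657/39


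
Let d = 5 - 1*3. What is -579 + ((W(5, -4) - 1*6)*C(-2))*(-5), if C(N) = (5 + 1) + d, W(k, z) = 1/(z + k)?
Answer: -379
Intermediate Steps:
d = 2 (d = 5 - 3 = 2)
W(k, z) = 1/(k + z)
C(N) = 8 (C(N) = (5 + 1) + 2 = 6 + 2 = 8)
-579 + ((W(5, -4) - 1*6)*C(-2))*(-5) = -579 + ((1/(5 - 4) - 1*6)*8)*(-5) = -579 + ((1/1 - 6)*8)*(-5) = -579 + ((1 - 6)*8)*(-5) = -579 - 5*8*(-5) = -579 - 40*(-5) = -579 + 200 = -379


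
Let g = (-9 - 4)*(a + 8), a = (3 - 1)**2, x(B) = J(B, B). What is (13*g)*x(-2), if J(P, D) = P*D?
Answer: -8112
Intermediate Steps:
J(P, D) = D*P
x(B) = B**2 (x(B) = B*B = B**2)
a = 4 (a = 2**2 = 4)
g = -156 (g = (-9 - 4)*(4 + 8) = -13*12 = -156)
(13*g)*x(-2) = (13*(-156))*(-2)**2 = -2028*4 = -8112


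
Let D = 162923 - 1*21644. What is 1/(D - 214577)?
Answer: -1/73298 ≈ -1.3643e-5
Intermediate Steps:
D = 141279 (D = 162923 - 21644 = 141279)
1/(D - 214577) = 1/(141279 - 214577) = 1/(-73298) = -1/73298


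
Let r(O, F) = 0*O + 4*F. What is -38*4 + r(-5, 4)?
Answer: -136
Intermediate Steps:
r(O, F) = 4*F (r(O, F) = 0 + 4*F = 4*F)
-38*4 + r(-5, 4) = -38*4 + 4*4 = -152 + 16 = -136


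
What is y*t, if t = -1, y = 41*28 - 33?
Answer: -1115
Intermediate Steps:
y = 1115 (y = 1148 - 33 = 1115)
y*t = 1115*(-1) = -1115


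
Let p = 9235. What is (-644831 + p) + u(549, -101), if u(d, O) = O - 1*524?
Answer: -636221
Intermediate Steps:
u(d, O) = -524 + O (u(d, O) = O - 524 = -524 + O)
(-644831 + p) + u(549, -101) = (-644831 + 9235) + (-524 - 101) = -635596 - 625 = -636221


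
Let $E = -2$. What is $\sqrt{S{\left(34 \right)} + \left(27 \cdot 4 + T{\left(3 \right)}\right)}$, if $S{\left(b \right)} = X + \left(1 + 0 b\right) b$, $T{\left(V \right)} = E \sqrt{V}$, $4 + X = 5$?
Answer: $\sqrt{143 - 2 \sqrt{3}} \approx 11.813$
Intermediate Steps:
$X = 1$ ($X = -4 + 5 = 1$)
$T{\left(V \right)} = - 2 \sqrt{V}$
$S{\left(b \right)} = 1 + b$ ($S{\left(b \right)} = 1 + \left(1 + 0 b\right) b = 1 + \left(1 + 0\right) b = 1 + 1 b = 1 + b$)
$\sqrt{S{\left(34 \right)} + \left(27 \cdot 4 + T{\left(3 \right)}\right)} = \sqrt{\left(1 + 34\right) + \left(27 \cdot 4 - 2 \sqrt{3}\right)} = \sqrt{35 + \left(108 - 2 \sqrt{3}\right)} = \sqrt{143 - 2 \sqrt{3}}$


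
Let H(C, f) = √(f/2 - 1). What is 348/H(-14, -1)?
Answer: -116*I*√6 ≈ -284.14*I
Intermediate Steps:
H(C, f) = √(-1 + f/2) (H(C, f) = √(f*(½) - 1) = √(f/2 - 1) = √(-1 + f/2))
348/H(-14, -1) = 348/((√(-4 + 2*(-1))/2)) = 348/((√(-4 - 2)/2)) = 348/((√(-6)/2)) = 348/(((I*√6)/2)) = 348/((I*√6/2)) = 348*(-I*√6/3) = -116*I*√6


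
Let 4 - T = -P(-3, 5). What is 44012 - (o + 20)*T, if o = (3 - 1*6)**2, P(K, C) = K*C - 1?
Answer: 44360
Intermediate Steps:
P(K, C) = -1 + C*K (P(K, C) = C*K - 1 = -1 + C*K)
o = 9 (o = (3 - 6)**2 = (-3)**2 = 9)
T = -12 (T = 4 - (-1)*(-1 + 5*(-3)) = 4 - (-1)*(-1 - 15) = 4 - (-1)*(-16) = 4 - 1*16 = 4 - 16 = -12)
44012 - (o + 20)*T = 44012 - (9 + 20)*(-12) = 44012 - 29*(-12) = 44012 - 1*(-348) = 44012 + 348 = 44360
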